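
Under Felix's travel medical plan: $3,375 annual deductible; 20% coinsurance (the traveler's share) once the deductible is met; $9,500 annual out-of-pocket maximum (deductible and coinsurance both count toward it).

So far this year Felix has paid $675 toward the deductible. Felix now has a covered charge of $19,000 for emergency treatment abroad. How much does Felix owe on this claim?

$5,960

$675 of the $3,375 deductible is already met, leaving $2,700.
That leaves $19,000 − $2,700 = $16,300 for coinsurance.
20% of $16,300 = $3,260 falls to the traveler.
So the traveler owes $2,700 + $3,260 = $5,960 before any cap.
Total out-of-pocket so far would be $675 + $5,960 = $6,635, below the $9,500 cap — no reduction.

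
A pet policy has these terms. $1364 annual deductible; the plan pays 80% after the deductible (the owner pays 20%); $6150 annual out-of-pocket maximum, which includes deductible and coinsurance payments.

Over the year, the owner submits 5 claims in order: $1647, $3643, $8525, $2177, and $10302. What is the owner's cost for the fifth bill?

$1860.40

Claim 1 ($1647): $1364 finishes the deductible; $283 goes to coinsurance; coinsurance $283 × 20% = $56.60. Owner pays $1420.60; OOP now $1420.60.
Claim 2 ($3643): deductible already satisfied, so owner's share is 20% × $3643 = $728.60. Cost to owner: $728.60. OOP to date $2149.20.
Claim 3 ($8525): deductible already satisfied, so owner's share is 20% × $8525 = $1705. Cost to owner: $1705. OOP to date $3854.20.
Claim 4 ($2177): 20% coinsurance on $2177 = $435.40. Cost to owner: $435.40. OOP to date $4289.60.
Claim 5 ($10302): 20% coinsurance on $10302 = $2060.40. OOP would hit $6350 > $6150, so the cap limits the owner to $6150 − $4289.60 = $1860.40.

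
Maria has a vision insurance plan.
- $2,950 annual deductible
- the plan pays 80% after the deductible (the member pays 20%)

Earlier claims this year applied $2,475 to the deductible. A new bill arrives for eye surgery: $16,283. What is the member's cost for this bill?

$3,636.60

Deductible still to meet: $2,950 − $2,475 = $475.
That leaves $16,283 − $475 = $15,808 for coinsurance.
Member's 20% share of $15,808 is $3,161.60.
So the member owes $475 + $3,161.60 = $3,636.60.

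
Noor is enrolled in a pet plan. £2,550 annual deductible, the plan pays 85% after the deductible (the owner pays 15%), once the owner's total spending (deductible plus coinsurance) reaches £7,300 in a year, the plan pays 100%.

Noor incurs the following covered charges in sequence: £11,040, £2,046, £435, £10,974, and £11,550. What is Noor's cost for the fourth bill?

£1,646.10

#1 (£11,040): deductible takes £2,550, £8,490 remains; owner's 15% is £1,273.50. Owner owes £3,823.50 (running OOP £3,823.50).
#2 (£2,046): deductible met; 15% of £2,046 = £306.90. Owner owes £306.90 (running OOP £4,130.40).
#3 (£435): deductible met; 15% of £435 = £65.25. Cost to owner: £65.25. OOP to date £4,195.65.
#4 (£10,974): deductible already satisfied, so owner's share is 15% × £10,974 = £1,646.10. Owner owes £1,646.10 (running OOP £5,841.75).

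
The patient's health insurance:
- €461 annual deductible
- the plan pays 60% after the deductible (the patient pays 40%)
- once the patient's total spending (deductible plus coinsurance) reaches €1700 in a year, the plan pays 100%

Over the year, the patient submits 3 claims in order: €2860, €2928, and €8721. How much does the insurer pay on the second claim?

€2648.60

#1 (€2860): deductible takes €461, €2399 remains; coinsurance €2399 × 40% = €959.60. Patient owes €1420.60 (running OOP €1420.60). Plan pays €2860 − €1420.60 = €1439.40.
#2 (€2928): 40% coinsurance on €2928 = €1171.20. That would push OOP to €2591.80, over the €1700 cap, so patient pays €1700 − €1420.60 = €279.40. Plan pays €2928 − €279.40 = €2648.60.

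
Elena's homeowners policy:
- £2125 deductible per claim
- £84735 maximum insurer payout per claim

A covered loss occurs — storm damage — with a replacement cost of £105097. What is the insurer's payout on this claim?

Subtract the deductible: £105097 − £2125 = £102972.
£102972 exceeds the £84735 limit, so the insurer pays the limit: £84735.

£84735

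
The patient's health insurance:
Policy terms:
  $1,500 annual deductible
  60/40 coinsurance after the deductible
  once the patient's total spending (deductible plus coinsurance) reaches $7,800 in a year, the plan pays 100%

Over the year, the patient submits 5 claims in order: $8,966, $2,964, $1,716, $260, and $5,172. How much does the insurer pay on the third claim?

$1,029.60

Claim 1 ($8,966): $1,500 finishes the deductible; $7,466 goes to coinsurance; patient's 40% is $2,986.40. Patient pays $4,486.40; OOP now $4,486.40. Insurer: $8,966 − $4,486.40 = $4,479.60.
Claim 2 ($2,964): deductible already satisfied, so patient's share is 40% × $2,964 = $1,185.60. Patient pays $1,185.60; OOP now $5,672. Plan pays $2,964 − $1,185.60 = $1,778.40.
Claim 3 ($1,716): deductible met; 40% of $1,716 = $686.40. Patient owes $686.40 (running OOP $6,358.40). Insurer: $1,716 − $686.40 = $1,029.60.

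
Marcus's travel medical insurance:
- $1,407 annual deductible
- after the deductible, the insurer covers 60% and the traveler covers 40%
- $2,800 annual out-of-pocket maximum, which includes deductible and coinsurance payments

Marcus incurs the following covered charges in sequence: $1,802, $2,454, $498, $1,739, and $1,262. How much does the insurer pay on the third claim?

#1 ($1,802): $1,407 finishes the deductible; $395 goes to coinsurance; coinsurance $395 × 40% = $158. Traveler owes $1,565 (running OOP $1,565). Insurer: $1,802 − $1,565 = $237.
#2 ($2,454): deductible already satisfied, so traveler's share is 40% × $2,454 = $981.60. Traveler owes $981.60 (running OOP $2,546.60). Plan pays $2,454 − $981.60 = $1,472.40.
#3 ($498): 40% coinsurance on $498 = $199.20. Cost to traveler: $199.20. OOP to date $2,745.80. Plan pays $498 − $199.20 = $298.80.

$298.80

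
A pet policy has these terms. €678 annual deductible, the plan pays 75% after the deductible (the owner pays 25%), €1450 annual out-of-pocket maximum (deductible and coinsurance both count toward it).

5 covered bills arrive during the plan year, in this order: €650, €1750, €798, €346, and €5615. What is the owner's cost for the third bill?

#1 (€650): entire amount goes to the deductible. Cost to owner: €650. OOP to date €650.
#2 (€1750): €28 to deductible, leaving €1722; 25% of €1722 = €430.50. Owner owes €458.50 (running OOP €1108.50).
#3 (€798): deductible met; 25% of €798 = €199.50. Owner pays €199.50; OOP now €1308.

€199.50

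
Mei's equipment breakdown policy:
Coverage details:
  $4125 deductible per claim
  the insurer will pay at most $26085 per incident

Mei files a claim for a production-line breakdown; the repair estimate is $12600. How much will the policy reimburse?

Subtract the deductible: $12600 − $4125 = $8475.
$8475 ≤ $26085, so the limit doesn't bind; insurer pays $8475.

$8475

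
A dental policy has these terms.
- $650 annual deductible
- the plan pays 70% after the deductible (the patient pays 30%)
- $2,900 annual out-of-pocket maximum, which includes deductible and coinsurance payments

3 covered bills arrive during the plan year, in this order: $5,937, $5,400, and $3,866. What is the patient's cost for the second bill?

$663.90

Claim 1 ($5,937): $650 finishes the deductible; $5,287 goes to coinsurance; patient's 30% is $1,586.10. Patient owes $2,236.10 (running OOP $2,236.10).
Claim 2 ($5,400): deductible met; 30% of $5,400 = $1,620. That would push OOP to $3,856.10, over the $2,900 cap, so patient pays $2,900 − $2,236.10 = $663.90.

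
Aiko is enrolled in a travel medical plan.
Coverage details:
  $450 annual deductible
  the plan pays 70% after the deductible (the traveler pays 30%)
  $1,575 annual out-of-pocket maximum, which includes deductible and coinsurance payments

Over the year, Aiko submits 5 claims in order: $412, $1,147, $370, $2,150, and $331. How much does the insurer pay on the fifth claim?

$294.70

#1 ($412): entire amount goes to the deductible. Cost to traveler: $412. OOP to date $412. Plan pays $412 − $412 = $0.
#2 ($1,147): $38 finishes the deductible; $1,109 goes to coinsurance; coinsurance $1,109 × 30% = $332.70. Traveler pays $370.70; OOP now $782.70. Plan pays $1,147 − $370.70 = $776.30.
#3 ($370): deductible met; 30% of $370 = $111. Traveler pays $111; OOP now $893.70. Plan pays $370 − $111 = $259.
#4 ($2,150): deductible already satisfied, so traveler's share is 30% × $2,150 = $645. Traveler pays $645; OOP now $1,538.70. Plan pays $2,150 − $645 = $1,505.
#5 ($331): deductible already satisfied, so traveler's share is 30% × $331 = $99.30. OOP would hit $1,638 > $1,575, so the cap limits the traveler to $1,575 − $1,538.70 = $36.30. Insurer: $331 − $36.30 = $294.70.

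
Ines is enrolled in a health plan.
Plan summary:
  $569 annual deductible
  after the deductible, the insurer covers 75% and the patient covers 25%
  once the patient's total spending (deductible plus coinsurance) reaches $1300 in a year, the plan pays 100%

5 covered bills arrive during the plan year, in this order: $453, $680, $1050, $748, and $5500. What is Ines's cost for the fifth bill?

#1 ($453): all of it applies to the deductible. Patient owes $453 (running OOP $453).
#2 ($680): deductible takes $116, $564 remains; 25% of $564 = $141. Cost to patient: $257. OOP to date $710.
#3 ($1050): deductible already satisfied, so patient's share is 25% × $1050 = $262.50. Patient pays $262.50; OOP now $972.50.
#4 ($748): deductible already satisfied, so patient's share is 25% × $748 = $187. Patient owes $187 (running OOP $1159.50).
#5 ($5500): deductible already satisfied, so patient's share is 25% × $5500 = $1375. That would push OOP to $2534.50, over the $1300 cap, so patient pays $1300 − $1159.50 = $140.50.

$140.50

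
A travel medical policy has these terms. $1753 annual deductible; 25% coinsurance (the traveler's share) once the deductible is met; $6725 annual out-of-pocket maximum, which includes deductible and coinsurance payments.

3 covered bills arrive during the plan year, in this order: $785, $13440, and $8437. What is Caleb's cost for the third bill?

$1854

Claim 1 ($785): all of it applies to the deductible. Cost to traveler: $785. OOP to date $785.
Claim 2 ($13440): $968 finishes the deductible; $12472 goes to coinsurance; 25% of $12472 = $3118. Traveler owes $4086 (running OOP $4871).
Claim 3 ($8437): deductible already satisfied, so traveler's share is 25% × $8437 = $2109.25. That would push OOP to $6980.25, over the $6725 cap, so traveler pays $6725 − $4871 = $1854.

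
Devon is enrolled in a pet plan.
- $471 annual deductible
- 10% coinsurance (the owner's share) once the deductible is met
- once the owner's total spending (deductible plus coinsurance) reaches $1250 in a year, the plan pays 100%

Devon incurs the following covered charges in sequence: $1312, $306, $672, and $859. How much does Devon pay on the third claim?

#1 ($1312): $471 to deductible, leaving $841; coinsurance $841 × 10% = $84.10. Cost to owner: $555.10. OOP to date $555.10.
#2 ($306): 10% coinsurance on $306 = $30.60. Owner pays $30.60; OOP now $585.70.
#3 ($672): deductible already satisfied, so owner's share is 10% × $672 = $67.20. Cost to owner: $67.20. OOP to date $652.90.

$67.20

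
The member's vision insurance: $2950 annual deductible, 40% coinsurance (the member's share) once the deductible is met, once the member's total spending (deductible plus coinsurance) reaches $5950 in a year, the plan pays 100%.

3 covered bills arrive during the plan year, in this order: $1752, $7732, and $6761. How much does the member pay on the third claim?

$386.40

Claim 1 ($1752): all of it applies to the deductible. Member owes $1752 (running OOP $1752).
Claim 2 ($7732): $1198 to deductible, leaving $6534; coinsurance $6534 × 40% = $2613.60. Cost to member: $3811.60. OOP to date $5563.60.
Claim 3 ($6761): 40% coinsurance on $6761 = $2704.40. OOP would hit $8268 > $5950, so the cap limits the member to $5950 − $5563.60 = $386.40.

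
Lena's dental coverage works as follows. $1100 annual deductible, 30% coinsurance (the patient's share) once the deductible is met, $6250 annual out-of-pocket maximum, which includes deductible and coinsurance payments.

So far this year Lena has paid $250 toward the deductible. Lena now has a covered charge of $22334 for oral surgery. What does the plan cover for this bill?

$16334

$250 of the $1100 deductible is already met, leaving $850.
That leaves $22334 − $850 = $21484 for coinsurance.
30% of $21484 = $6445.20 falls to the patient.
So the patient owes $850 + $6445.20 = $7295.20 before any cap.
Adding $7295.20 to the $250 already spent would give $7545.20, which exceeds the $6250 cap; the patient pays just $6250 − $250 = $6000.
The plan picks up $22334 − $6000 = $16334.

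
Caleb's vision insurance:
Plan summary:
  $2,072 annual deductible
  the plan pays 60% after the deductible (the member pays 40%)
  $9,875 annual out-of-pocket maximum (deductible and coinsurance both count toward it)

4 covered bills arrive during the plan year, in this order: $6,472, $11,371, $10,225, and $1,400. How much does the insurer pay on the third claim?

Claim 1 ($6,472): $2,072 to deductible, leaving $4,400; coinsurance $4,400 × 40% = $1,760. Member owes $3,832 (running OOP $3,832). Plan pays $6,472 − $3,832 = $2,640.
Claim 2 ($11,371): deductible already satisfied, so member's share is 40% × $11,371 = $4,548.40. Cost to member: $4,548.40. OOP to date $8,380.40. Insurer: $11,371 − $4,548.40 = $6,822.60.
Claim 3 ($10,225): 40% coinsurance on $10,225 = $4,090. OOP would hit $12,470.40 > $9,875, so the cap limits the member to $9,875 − $8,380.40 = $1,494.60. Plan pays $10,225 − $1,494.60 = $8,730.40.

$8,730.40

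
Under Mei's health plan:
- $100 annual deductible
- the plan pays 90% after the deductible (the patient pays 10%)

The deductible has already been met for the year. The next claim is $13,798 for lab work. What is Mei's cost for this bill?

The deductible is already satisfied, so the full bill goes to coinsurance.
10% of $13,798 = $1,379.80 falls to the patient.

$1,379.80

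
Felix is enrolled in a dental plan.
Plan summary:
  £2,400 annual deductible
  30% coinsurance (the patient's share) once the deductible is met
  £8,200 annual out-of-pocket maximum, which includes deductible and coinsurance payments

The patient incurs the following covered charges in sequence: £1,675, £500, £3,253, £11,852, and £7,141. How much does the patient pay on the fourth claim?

£3,555.60

#1 (£1,675): fully absorbed by the deductible. Cost to patient: £1,675. OOP to date £1,675.
#2 (£500): all of it applies to the deductible. Patient owes £500 (running OOP £2,175).
#3 (£3,253): £225 finishes the deductible; £3,028 goes to coinsurance; coinsurance £3,028 × 30% = £908.40. Patient owes £1,133.40 (running OOP £3,308.40).
#4 (£11,852): deductible met; 30% of £11,852 = £3,555.60. Patient pays £3,555.60; OOP now £6,864.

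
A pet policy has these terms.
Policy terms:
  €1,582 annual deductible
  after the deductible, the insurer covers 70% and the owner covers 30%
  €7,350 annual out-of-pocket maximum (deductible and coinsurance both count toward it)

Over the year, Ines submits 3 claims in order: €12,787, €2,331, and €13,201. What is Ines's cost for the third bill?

#1 (€12,787): €1,582 finishes the deductible; €11,205 goes to coinsurance; 30% of €11,205 = €3,361.50. Owner pays €4,943.50; OOP now €4,943.50.
#2 (€2,331): deductible met; 30% of €2,331 = €699.30. Owner owes €699.30 (running OOP €5,642.80).
#3 (€13,201): 30% coinsurance on €13,201 = €3,960.30. That would push OOP to €9,603.10, over the €7,350 cap, so owner pays €7,350 − €5,642.80 = €1,707.20.

€1,707.20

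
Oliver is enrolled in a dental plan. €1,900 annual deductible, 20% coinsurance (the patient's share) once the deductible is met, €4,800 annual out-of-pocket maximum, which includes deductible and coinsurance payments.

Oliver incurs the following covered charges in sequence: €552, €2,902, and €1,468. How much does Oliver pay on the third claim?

Bill 1, €552: all of it applies to the deductible. Patient owes €552 (running OOP €552).
Bill 2, €2,902: deductible takes €1,348, €1,554 remains; coinsurance €1,554 × 20% = €310.80. Patient owes €1,658.80 (running OOP €2,210.80).
Bill 3, €1,468: deductible already satisfied, so patient's share is 20% × €1,468 = €293.60. Patient owes €293.60 (running OOP €2,504.40).

€293.60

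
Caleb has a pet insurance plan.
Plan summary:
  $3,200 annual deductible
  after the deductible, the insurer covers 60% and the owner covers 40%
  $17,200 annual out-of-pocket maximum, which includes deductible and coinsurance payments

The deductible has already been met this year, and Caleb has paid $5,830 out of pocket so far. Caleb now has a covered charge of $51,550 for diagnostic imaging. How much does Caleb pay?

$11,370

With the deductible met, the entire $51,550 is subject to coinsurance.
40% of $51,550 = $20,620 falls to the owner.
That would bring total out-of-pocket to $26,450, past the $17,200 cap. The owner is capped at $17,200 − $5,830 = $11,370 on this claim.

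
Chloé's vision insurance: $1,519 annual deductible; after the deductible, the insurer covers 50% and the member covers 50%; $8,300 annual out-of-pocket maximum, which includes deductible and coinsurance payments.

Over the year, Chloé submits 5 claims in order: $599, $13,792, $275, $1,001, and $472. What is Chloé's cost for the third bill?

$137.50

#1 ($599): entire amount goes to the deductible. Member owes $599 (running OOP $599).
#2 ($13,792): deductible takes $920, $12,872 remains; member's 50% is $6,436. Cost to member: $7,356. OOP to date $7,955.
#3 ($275): deductible met; 50% of $275 = $137.50. Member pays $137.50; OOP now $8,092.50.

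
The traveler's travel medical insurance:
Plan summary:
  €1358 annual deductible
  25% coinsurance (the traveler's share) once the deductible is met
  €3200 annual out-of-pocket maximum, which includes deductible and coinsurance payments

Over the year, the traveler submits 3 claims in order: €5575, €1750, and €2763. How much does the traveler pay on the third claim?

Bill 1, €5575: €1358 to deductible, leaving €4217; traveler's 25% is €1054.25. Traveler pays €2412.25; OOP now €2412.25.
Bill 2, €1750: 25% coinsurance on €1750 = €437.50. Cost to traveler: €437.50. OOP to date €2849.75.
Bill 3, €2763: 25% coinsurance on €2763 = €690.75. Adding that to €2849.75 gives €3540.50, past the €3200 cap; traveler pays only €3200 − €2849.75 = €350.25.

€350.25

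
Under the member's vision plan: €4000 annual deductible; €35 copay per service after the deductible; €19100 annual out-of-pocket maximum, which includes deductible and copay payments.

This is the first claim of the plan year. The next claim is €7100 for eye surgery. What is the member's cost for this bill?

€4035

Deductible not yet touched, so the first €4000 of the bill goes to the deductible.
The remaining €3100 (= €7100 − €4000) moves to the copay.
Copay on this service: €35.
So the member owes €4000 + €35 = €4035 before any cap.
Total out-of-pocket so far would be €0 + €4035 = €4035, below the €19100 cap — no reduction.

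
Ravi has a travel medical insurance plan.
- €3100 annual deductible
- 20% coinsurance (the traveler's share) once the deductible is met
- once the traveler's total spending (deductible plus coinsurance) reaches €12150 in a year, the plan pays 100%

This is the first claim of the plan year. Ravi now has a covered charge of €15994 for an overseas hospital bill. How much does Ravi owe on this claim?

€5678.80

The full €3100 deductible is still open; €3100 of this bill applies to it.
That leaves €15994 − €3100 = €12894 for coinsurance.
Coinsurance: €12894 × 20% = €2578.80.
So the traveler owes €3100 + €2578.80 = €5678.80 before any cap.
Cumulative spending €0 + €5678.80 = €5678.80 stays under the €12150 maximum.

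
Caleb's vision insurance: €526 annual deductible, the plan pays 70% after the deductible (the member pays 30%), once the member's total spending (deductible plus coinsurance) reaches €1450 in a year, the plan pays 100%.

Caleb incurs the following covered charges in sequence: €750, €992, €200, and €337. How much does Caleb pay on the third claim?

#1 (€750): €526 finishes the deductible; €224 goes to coinsurance; member's 30% is €67.20. Member pays €593.20; OOP now €593.20.
#2 (€992): deductible met; 30% of €992 = €297.60. Cost to member: €297.60. OOP to date €890.80.
#3 (€200): deductible met; 30% of €200 = €60. Member owes €60 (running OOP €950.80).

€60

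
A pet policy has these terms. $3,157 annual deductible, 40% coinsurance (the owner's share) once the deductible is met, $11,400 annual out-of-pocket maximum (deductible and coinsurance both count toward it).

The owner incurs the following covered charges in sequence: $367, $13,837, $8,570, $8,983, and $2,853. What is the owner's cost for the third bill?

$3,428

Claim 1 — $367: all of it applies to the deductible. Owner owes $367 (running OOP $367).
Claim 2 — $13,837: deductible takes $2,790, $11,047 remains; 40% of $11,047 = $4,418.80. Cost to owner: $7,208.80. OOP to date $7,575.80.
Claim 3 — $8,570: 40% coinsurance on $8,570 = $3,428. Owner pays $3,428; OOP now $11,003.80.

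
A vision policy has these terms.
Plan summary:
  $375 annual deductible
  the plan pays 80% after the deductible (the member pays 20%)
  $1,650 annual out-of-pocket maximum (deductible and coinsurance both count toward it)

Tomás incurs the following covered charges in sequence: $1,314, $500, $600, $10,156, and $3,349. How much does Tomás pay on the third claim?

Bill 1, $1,314: $375 finishes the deductible; $939 goes to coinsurance; member's 20% is $187.80. Member owes $562.80 (running OOP $562.80).
Bill 2, $500: deductible already satisfied, so member's share is 20% × $500 = $100. Cost to member: $100. OOP to date $662.80.
Bill 3, $600: deductible met; 20% of $600 = $120. Cost to member: $120. OOP to date $782.80.

$120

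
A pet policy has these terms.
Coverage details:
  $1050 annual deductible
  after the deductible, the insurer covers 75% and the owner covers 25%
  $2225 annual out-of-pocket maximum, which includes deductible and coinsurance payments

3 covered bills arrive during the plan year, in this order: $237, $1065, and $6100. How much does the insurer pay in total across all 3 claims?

Claim 1 ($237): all of it applies to the deductible. Owner owes $237 (running OOP $237). Plan pays $237 − $237 = $0.
Claim 2 ($1065): $813 finishes the deductible; $252 goes to coinsurance; owner's 25% is $63. Cost to owner: $876. OOP to date $1113. Insurer: $1065 − $876 = $189.
Claim 3 ($6100): deductible met; 25% of $6100 = $1525. OOP would hit $2638 > $2225, so the cap limits the owner to $2225 − $1113 = $1112. Insurer: $6100 − $1112 = $4988.
Insurer total: $0 + $189 + $4988 = $5177.

$5177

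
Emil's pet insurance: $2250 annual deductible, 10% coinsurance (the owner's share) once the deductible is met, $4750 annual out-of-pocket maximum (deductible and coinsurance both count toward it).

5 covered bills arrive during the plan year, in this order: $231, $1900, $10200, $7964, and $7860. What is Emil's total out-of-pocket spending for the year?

$4750

#1 ($231): entire amount goes to the deductible. Cost to owner: $231. OOP to date $231.
#2 ($1900): entire amount goes to the deductible. Cost to owner: $1900. OOP to date $2131.
#3 ($10200): $119 to deductible, leaving $10081; owner's 10% is $1008.10. Cost to owner: $1127.10. OOP to date $3258.10.
#4 ($7964): 10% coinsurance on $7964 = $796.40. Owner pays $796.40; OOP now $4054.50.
#5 ($7860): 10% coinsurance on $7860 = $786. Adding that to $4054.50 gives $4840.50, past the $4750 cap; owner pays only $4750 − $4054.50 = $695.50.
Total paid by the owner: $231 + $1900 + $1127.10 + $796.40 + $695.50 = $4750.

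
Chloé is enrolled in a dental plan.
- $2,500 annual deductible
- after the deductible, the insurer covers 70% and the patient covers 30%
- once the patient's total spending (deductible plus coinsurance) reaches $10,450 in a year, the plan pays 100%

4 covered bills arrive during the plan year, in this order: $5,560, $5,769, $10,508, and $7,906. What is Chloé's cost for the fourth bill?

Claim 1 ($5,560): $2,500 to deductible, leaving $3,060; coinsurance $3,060 × 30% = $918. Patient pays $3,418; OOP now $3,418.
Claim 2 ($5,769): deductible met; 30% of $5,769 = $1,730.70. Patient pays $1,730.70; OOP now $5,148.70.
Claim 3 ($10,508): 30% coinsurance on $10,508 = $3,152.40. Patient pays $3,152.40; OOP now $8,301.10.
Claim 4 ($7,906): deductible met; 30% of $7,906 = $2,371.80. OOP would hit $10,672.90 > $10,450, so the cap limits the patient to $10,450 − $8,301.10 = $2,148.90.

$2,148.90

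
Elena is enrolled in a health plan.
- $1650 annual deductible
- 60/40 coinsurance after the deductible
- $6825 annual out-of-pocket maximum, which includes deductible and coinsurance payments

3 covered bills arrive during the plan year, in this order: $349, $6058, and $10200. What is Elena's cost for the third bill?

Claim 1 — $349: entire amount goes to the deductible. Cost to patient: $349. OOP to date $349.
Claim 2 — $6058: deductible takes $1301, $4757 remains; patient's 40% is $1902.80. Patient pays $3203.80; OOP now $3552.80.
Claim 3 — $10200: deductible already satisfied, so patient's share is 40% × $10200 = $4080. That would push OOP to $7632.80, over the $6825 cap, so patient pays $6825 − $3552.80 = $3272.20.

$3272.20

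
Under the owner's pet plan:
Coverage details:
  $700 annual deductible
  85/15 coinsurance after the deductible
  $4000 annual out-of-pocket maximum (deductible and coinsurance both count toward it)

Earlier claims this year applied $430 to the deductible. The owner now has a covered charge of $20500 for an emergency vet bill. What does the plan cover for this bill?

Remaining deductible: $700 − $430 = $270.
That leaves $20500 − $270 = $20230 for coinsurance.
Coinsurance: $20230 × 15% = $3034.50.
That puts the owner's cost at $270 + $3034.50 = $3304.50 before any cap.
Cumulative spending $430 + $3304.50 = $3734.50 stays under the $4000 maximum.
The plan picks up $20500 − $3304.50 = $17195.50.

$17195.50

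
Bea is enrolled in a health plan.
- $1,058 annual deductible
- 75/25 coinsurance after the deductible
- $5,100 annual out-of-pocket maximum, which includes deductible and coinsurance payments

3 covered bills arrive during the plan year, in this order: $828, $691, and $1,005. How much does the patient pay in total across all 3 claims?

$1,424.50

Bill 1, $828: fully absorbed by the deductible. Cost to patient: $828. OOP to date $828.
Bill 2, $691: $230 to deductible, leaving $461; 25% of $461 = $115.25. Patient pays $345.25; OOP now $1,173.25.
Bill 3, $1,005: deductible met; 25% of $1,005 = $251.25. Patient pays $251.25; OOP now $1,424.50.
Total paid by the patient: $828 + $345.25 + $251.25 = $1,424.50.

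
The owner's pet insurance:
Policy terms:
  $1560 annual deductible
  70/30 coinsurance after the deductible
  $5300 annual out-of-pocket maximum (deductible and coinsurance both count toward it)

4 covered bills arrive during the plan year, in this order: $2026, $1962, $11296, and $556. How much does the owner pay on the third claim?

Bill 1, $2026: deductible takes $1560, $466 remains; coinsurance $466 × 30% = $139.80. Owner owes $1699.80 (running OOP $1699.80).
Bill 2, $1962: 30% coinsurance on $1962 = $588.60. Cost to owner: $588.60. OOP to date $2288.40.
Bill 3, $11296: 30% coinsurance on $11296 = $3388.80. That would push OOP to $5677.20, over the $5300 cap, so owner pays $5300 − $2288.40 = $3011.60.

$3011.60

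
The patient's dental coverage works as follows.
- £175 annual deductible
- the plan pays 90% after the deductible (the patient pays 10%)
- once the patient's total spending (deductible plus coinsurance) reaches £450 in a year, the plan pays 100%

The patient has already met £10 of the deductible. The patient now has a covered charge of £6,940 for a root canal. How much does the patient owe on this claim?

Deductible still to meet: £175 − £10 = £165.
That leaves £6,940 − £165 = £6,775 for coinsurance.
10% of £6,775 = £677.50 falls to the patient.
So the patient owes £165 + £677.50 = £842.50 before any cap.
Year-to-date out-of-pocket would reach £10 + £842.50 = £852.50, above the £450 maximum, so the patient pays only £450 − £10 = £440.

£440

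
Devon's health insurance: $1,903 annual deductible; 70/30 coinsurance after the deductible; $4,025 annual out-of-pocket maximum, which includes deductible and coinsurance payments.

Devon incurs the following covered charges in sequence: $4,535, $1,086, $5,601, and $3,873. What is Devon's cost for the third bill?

Bill 1, $4,535: deductible takes $1,903, $2,632 remains; patient's 30% is $789.60. Patient pays $2,692.60; OOP now $2,692.60.
Bill 2, $1,086: deductible already satisfied, so patient's share is 30% × $1,086 = $325.80. Cost to patient: $325.80. OOP to date $3,018.40.
Bill 3, $5,601: deductible already satisfied, so patient's share is 30% × $5,601 = $1,680.30. Adding that to $3,018.40 gives $4,698.70, past the $4,025 cap; patient pays only $4,025 − $3,018.40 = $1,006.60.

$1,006.60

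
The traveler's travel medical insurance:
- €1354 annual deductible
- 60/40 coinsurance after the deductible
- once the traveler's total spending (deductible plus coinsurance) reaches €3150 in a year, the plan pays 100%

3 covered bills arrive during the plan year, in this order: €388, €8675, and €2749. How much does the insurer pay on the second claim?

Claim 1 — €388: fully absorbed by the deductible. Traveler pays €388; OOP now €388. Insurer: €388 − €388 = €0.
Claim 2 — €8675: €966 to deductible, leaving €7709; traveler's 40% is €3083.60. Together that's €966 + €3083.60 = €4049.60. OOP would hit €4437.60 > €3150, so the cap limits the traveler to €3150 − €388 = €2762. Insurer: €8675 − €2762 = €5913.

€5913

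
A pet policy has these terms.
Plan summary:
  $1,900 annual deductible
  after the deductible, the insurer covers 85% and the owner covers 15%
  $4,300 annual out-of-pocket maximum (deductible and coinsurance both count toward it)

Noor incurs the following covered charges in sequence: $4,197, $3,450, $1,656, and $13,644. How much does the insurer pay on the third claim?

Bill 1, $4,197: $1,900 to deductible, leaving $2,297; owner's 15% is $344.55. Cost to owner: $2,244.55. OOP to date $2,244.55. Plan pays $4,197 − $2,244.55 = $1,952.45.
Bill 2, $3,450: deductible already satisfied, so owner's share is 15% × $3,450 = $517.50. Cost to owner: $517.50. OOP to date $2,762.05. Insurer: $3,450 − $517.50 = $2,932.50.
Bill 3, $1,656: deductible met; 15% of $1,656 = $248.40. Cost to owner: $248.40. OOP to date $3,010.45. Insurer: $1,656 − $248.40 = $1,407.60.

$1,407.60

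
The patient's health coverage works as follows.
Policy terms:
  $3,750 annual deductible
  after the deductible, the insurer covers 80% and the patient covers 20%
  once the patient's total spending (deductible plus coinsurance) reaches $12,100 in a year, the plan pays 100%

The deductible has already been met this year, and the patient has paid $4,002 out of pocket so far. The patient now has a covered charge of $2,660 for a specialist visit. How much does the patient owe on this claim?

$532

The deductible is already satisfied, so the full bill goes to coinsurance.
20% of $2,660 = $532 falls to the patient.
Cumulative spending $4,002 + $532 = $4,534 stays under the $12,100 maximum.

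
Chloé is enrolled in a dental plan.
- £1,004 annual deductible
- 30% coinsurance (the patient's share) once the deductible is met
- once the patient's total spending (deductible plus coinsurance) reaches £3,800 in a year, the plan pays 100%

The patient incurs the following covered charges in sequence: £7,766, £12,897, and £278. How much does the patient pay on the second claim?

£767.40

Claim 1 — £7,766: £1,004 to deductible, leaving £6,762; coinsurance £6,762 × 30% = £2,028.60. Cost to patient: £3,032.60. OOP to date £3,032.60.
Claim 2 — £12,897: deductible met; 30% of £12,897 = £3,869.10. OOP would hit £6,901.70 > £3,800, so the cap limits the patient to £3,800 − £3,032.60 = £767.40.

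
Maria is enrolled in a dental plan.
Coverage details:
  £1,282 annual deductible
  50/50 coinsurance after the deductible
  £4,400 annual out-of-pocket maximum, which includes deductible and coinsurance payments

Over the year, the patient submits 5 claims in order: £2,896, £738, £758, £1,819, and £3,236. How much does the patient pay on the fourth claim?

£909.50

#1 (£2,896): £1,282 finishes the deductible; £1,614 goes to coinsurance; 50% of £1,614 = £807. Cost to patient: £2,089. OOP to date £2,089.
#2 (£738): deductible already satisfied, so patient's share is 50% × £738 = £369. Cost to patient: £369. OOP to date £2,458.
#3 (£758): deductible met; 50% of £758 = £379. Patient pays £379; OOP now £2,837.
#4 (£1,819): 50% coinsurance on £1,819 = £909.50. Patient owes £909.50 (running OOP £3,746.50).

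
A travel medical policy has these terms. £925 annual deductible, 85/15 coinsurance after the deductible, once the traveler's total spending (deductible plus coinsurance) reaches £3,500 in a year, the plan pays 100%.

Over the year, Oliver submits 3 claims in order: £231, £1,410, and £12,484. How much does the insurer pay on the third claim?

Claim 1 — £231: entire amount goes to the deductible. Traveler pays £231; OOP now £231. Plan pays £231 − £231 = £0.
Claim 2 — £1,410: £694 to deductible, leaving £716; traveler's 15% is £107.40. Cost to traveler: £801.40. OOP to date £1,032.40. Plan pays £1,410 − £801.40 = £608.60.
Claim 3 — £12,484: deductible already satisfied, so traveler's share is 15% × £12,484 = £1,872.60. Cost to traveler: £1,872.60. OOP to date £2,905. Insurer: £12,484 − £1,872.60 = £10,611.40.

£10,611.40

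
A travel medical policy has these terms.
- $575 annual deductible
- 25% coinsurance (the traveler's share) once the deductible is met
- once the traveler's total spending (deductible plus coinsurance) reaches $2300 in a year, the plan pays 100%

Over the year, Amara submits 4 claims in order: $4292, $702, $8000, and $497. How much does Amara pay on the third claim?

$620.25

Claim 1 ($4292): $575 to deductible, leaving $3717; traveler's 25% is $929.25. Traveler pays $1504.25; OOP now $1504.25.
Claim 2 ($702): 25% coinsurance on $702 = $175.50. Cost to traveler: $175.50. OOP to date $1679.75.
Claim 3 ($8000): deductible already satisfied, so traveler's share is 25% × $8000 = $2000. Adding that to $1679.75 gives $3679.75, past the $2300 cap; traveler pays only $2300 − $1679.75 = $620.25.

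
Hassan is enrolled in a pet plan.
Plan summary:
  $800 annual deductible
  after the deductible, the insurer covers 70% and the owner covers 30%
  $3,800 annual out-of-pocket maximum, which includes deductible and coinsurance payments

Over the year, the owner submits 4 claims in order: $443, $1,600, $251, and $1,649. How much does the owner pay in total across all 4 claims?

$1,742.90

Bill 1, $443: fully absorbed by the deductible. Cost to owner: $443. OOP to date $443.
Bill 2, $1,600: $357 finishes the deductible; $1,243 goes to coinsurance; owner's 30% is $372.90. Owner owes $729.90 (running OOP $1,172.90).
Bill 3, $251: 30% coinsurance on $251 = $75.30. Cost to owner: $75.30. OOP to date $1,248.20.
Bill 4, $1,649: deductible already satisfied, so owner's share is 30% × $1,649 = $494.70. Owner pays $494.70; OOP now $1,742.90.
Summing the owner's payments: $443 + $729.90 + $75.30 + $494.70 = $1,742.90.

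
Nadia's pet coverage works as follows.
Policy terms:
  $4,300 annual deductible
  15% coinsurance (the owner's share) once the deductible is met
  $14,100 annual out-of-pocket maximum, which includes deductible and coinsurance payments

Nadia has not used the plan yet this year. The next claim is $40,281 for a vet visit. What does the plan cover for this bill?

$30,583.85

Deductible not yet touched, so the first $4,300 of the bill goes to the deductible.
After the $4,300 deductible portion, $40,281 − $4,300 = $35,981 is subject to coinsurance.
15% of $35,981 = $5,397.15 falls to the owner.
Owner responsibility before any cap: $4,300 + $5,397.15 = $9,697.15.
Cumulative spending $0 + $9,697.15 = $9,697.15 stays under the $14,100 maximum.
The insurer covers the remainder: $40,281 − $9,697.15 = $30,583.85.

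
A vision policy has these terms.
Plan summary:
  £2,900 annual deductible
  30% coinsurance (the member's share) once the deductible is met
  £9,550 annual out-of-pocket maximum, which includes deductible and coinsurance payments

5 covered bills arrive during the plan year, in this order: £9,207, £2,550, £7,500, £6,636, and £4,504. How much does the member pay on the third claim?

£2,250

Claim 1 (£9,207): deductible takes £2,900, £6,307 remains; 30% of £6,307 = £1,892.10. Member owes £4,792.10 (running OOP £4,792.10).
Claim 2 (£2,550): 30% coinsurance on £2,550 = £765. Cost to member: £765. OOP to date £5,557.10.
Claim 3 (£7,500): deductible already satisfied, so member's share is 30% × £7,500 = £2,250. Member pays £2,250; OOP now £7,807.10.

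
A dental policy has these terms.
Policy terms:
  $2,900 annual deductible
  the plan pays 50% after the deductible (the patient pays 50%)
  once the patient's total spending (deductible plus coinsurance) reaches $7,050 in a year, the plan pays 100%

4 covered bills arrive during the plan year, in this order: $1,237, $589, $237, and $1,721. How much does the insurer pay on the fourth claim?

Bill 1, $1,237: entire amount goes to the deductible. Patient pays $1,237; OOP now $1,237. Insurer: $1,237 − $1,237 = $0.
Bill 2, $589: fully absorbed by the deductible. Patient owes $589 (running OOP $1,826). Plan pays $589 − $589 = $0.
Bill 3, $237: all of it applies to the deductible. Patient pays $237; OOP now $2,063. Insurer: $237 − $237 = $0.
Bill 4, $1,721: $837 to deductible, leaving $884; 50% of $884 = $442. Patient pays $1,279; OOP now $3,342. Plan pays $1,721 − $1,279 = $442.

$442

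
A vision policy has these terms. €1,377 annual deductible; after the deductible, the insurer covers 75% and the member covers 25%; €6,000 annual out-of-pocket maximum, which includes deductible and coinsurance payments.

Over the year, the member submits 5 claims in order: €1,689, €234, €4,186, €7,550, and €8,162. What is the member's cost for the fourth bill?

Claim 1 — €1,689: €1,377 finishes the deductible; €312 goes to coinsurance; 25% of €312 = €78. Member pays €1,455; OOP now €1,455.
Claim 2 — €234: deductible already satisfied, so member's share is 25% × €234 = €58.50. Cost to member: €58.50. OOP to date €1,513.50.
Claim 3 — €4,186: deductible already satisfied, so member's share is 25% × €4,186 = €1,046.50. Member pays €1,046.50; OOP now €2,560.
Claim 4 — €7,550: 25% coinsurance on €7,550 = €1,887.50. Member pays €1,887.50; OOP now €4,447.50.

€1,887.50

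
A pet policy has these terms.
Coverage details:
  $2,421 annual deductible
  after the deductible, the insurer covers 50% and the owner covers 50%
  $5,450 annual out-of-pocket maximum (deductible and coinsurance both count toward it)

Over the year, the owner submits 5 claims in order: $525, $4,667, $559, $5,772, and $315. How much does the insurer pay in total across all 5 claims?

Claim 1 — $525: all of it applies to the deductible. Owner pays $525; OOP now $525. Insurer: $525 − $525 = $0.
Claim 2 — $4,667: $1,896 finishes the deductible; $2,771 goes to coinsurance; coinsurance $2,771 × 50% = $1,385.50. Owner pays $3,281.50; OOP now $3,806.50. Insurer: $4,667 − $3,281.50 = $1,385.50.
Claim 3 — $559: 50% coinsurance on $559 = $279.50. Owner owes $279.50 (running OOP $4,086). Plan pays $559 − $279.50 = $279.50.
Claim 4 — $5,772: deductible met; 50% of $5,772 = $2,886. That would push OOP to $6,972, over the $5,450 cap, so owner pays $5,450 − $4,086 = $1,364. Insurer: $5,772 − $1,364 = $4,408.
Claim 5 — $315: deductible already satisfied, so owner's share is 50% × $315 = $157.50. Adding that to $5,450 gives $5,607.50, past the $5,450 cap; owner pays only $5,450 − $5,450 = $0. Insurer: $315 − $0 = $315.
Insurer total = bills − owner's total = $11,838 − $5,450 = $6,388.

$6,388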